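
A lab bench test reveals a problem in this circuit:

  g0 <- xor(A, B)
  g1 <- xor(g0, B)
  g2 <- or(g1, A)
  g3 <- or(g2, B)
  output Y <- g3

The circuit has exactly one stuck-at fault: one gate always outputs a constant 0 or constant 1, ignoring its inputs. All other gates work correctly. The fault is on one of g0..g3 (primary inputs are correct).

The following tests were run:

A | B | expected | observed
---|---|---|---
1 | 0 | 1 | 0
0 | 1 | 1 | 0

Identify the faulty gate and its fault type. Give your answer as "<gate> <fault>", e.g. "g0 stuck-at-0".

g3 stuck-at-0

Fault-free values for test 1 (A=1, B=0): g0=1, g1=1, g2=1, g3=1, giving Y=1. Observed 0.
Test 1: faults giving observed 0 are {g2 stuck-at-0, g3 stuck-at-0}.
Test 2 (A=0, B=1): fault-free g0=1, g1=0, g2=0, g3=1 → 1; observed 0. Eliminates g2 stuck-at-0.
Only g3 stuck-at-0 is consistent with every test.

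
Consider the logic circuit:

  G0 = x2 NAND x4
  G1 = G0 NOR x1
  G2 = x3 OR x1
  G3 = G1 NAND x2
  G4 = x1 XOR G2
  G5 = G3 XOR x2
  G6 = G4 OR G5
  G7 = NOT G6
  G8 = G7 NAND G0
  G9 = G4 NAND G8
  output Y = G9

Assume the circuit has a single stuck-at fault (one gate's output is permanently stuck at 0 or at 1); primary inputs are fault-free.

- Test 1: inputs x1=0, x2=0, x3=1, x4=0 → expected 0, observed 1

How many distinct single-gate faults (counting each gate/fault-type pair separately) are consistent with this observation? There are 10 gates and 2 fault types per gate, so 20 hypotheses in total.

6

Fault-free: G0=1, G1=0, G2=1, G3=1, G4=1, G5=1, G6=1, G7=0, G8=1, G9=0 → 0. Observed 1.
  G0: none of the 2 fault types match ✗
  G1: none of the 2 fault types match ✗
  G2: stuck-at-0 ✓; others ✗
  G3: none of the 2 fault types match ✗
  G4: stuck-at-0 ✓; others ✗
  G5: none of the 2 fault types match ✗
  G6: stuck-at-0 ✓; others ✗
  G7: stuck-at-1 ✓; others ✗
  G8: stuck-at-0 ✓; others ✗
  G9: stuck-at-1 ✓; others ✗
Consistent faults: {G2 stuck-at-0, G4 stuck-at-0, G6 stuck-at-0, G7 stuck-at-1, G8 stuck-at-0, G9 stuck-at-1} — 6 in all.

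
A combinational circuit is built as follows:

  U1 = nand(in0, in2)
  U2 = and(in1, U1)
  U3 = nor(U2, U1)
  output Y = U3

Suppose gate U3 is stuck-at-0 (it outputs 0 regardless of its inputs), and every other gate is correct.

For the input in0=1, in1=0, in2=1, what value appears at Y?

0

Propagate with U3 forced: U1=0, U2=0, U3=0 [stuck-at-0].
So Y = 0. (Without the fault it would be 1.)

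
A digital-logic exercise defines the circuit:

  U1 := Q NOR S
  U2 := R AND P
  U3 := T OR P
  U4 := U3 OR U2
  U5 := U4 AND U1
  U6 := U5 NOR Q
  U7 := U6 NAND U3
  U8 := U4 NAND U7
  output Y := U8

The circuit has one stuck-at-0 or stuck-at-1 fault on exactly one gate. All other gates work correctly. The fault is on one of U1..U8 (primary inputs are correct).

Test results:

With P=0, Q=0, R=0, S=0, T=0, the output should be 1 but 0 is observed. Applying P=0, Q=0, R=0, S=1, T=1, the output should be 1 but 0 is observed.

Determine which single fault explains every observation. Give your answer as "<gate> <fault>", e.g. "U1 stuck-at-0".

U8 stuck-at-0

Fault-free values for test 1 (P=0, Q=0, R=0, S=0, T=0): U1=1, U2=0, U3=0, U4=0, U5=0, U6=1, U7=1, U8=1, giving Y=1. Observed 0.
Test 1: faults giving observed 0 are {U2 stuck-at-1, U3 stuck-at-1, U4 stuck-at-1, U8 stuck-at-0}.
Test 2 (P=0, Q=0, R=0, S=1, T=1): fault-free U1=0, U2=0, U3=1, U4=1, U5=0, U6=1, U7=0, U8=1 → 1; observed 0. Eliminates U2 stuck-at-1, U3 stuck-at-1, U4 stuck-at-1.
Only U8 stuck-at-0 is consistent with every test.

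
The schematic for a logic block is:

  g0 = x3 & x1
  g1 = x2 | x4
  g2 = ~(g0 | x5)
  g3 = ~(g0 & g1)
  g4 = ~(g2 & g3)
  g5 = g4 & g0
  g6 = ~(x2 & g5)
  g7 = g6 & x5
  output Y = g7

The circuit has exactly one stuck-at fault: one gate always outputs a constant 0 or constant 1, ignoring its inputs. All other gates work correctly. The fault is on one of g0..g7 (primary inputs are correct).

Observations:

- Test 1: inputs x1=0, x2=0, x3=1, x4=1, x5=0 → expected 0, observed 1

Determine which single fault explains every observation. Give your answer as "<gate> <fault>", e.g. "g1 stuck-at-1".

Fault-free values for test 1 (x1=0, x2=0, x3=1, x4=1, x5=0): g0=0, g1=1, g2=1, g3=1, g4=0, g5=0, g6=1, g7=0, giving Y=0. Observed 1.
Test 1: faults giving observed 1 are {g7 stuck-at-1}.
Only g7 stuck-at-1 is consistent with every test.

g7 stuck-at-1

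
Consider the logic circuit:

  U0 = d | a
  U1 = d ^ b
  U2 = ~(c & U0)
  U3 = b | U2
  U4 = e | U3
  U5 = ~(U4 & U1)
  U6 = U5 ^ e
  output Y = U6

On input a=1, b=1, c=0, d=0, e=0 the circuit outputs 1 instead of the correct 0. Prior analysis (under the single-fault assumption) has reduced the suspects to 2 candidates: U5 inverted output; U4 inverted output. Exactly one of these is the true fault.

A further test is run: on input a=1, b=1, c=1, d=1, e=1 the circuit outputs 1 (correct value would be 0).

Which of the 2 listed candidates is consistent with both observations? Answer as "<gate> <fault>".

Evaluate each candidate on input a=1, b=1, c=1, d=1, e=1:
  U5 inverted output: U0=1, U1=0, U2=0, U3=1, U4=1, U5=0 [inverted output], U6=1 → 1 — matches
  U4 inverted output: U0=1, U1=0, U2=0, U3=1, U4=0 [inverted output], U5=1, U6=0 → 0 — eliminated
Only U5 inverted output reproduces the observed 1.

U5 inverted output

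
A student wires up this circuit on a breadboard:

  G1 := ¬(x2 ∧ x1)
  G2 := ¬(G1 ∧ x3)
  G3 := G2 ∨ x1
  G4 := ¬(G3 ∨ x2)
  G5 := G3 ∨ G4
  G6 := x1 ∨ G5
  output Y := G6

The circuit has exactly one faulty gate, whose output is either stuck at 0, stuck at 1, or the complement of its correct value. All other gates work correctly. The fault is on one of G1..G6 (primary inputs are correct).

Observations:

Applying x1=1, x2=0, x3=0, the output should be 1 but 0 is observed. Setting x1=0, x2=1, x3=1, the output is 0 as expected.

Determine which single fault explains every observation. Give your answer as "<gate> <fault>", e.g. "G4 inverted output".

G6 stuck-at-0

Fault-free values for test 1 (x1=1, x2=0, x3=0): G1=1, G2=1, G3=1, G4=0, G5=1, G6=1, giving Y=1. Observed 0.
Test 1: faults giving observed 0 are {G6 stuck-at-0, G6 inverted output}.
Test 2 (x1=0, x2=1, x3=1): fault-free G1=1, G2=0, G3=0, G4=0, G5=0, G6=0 → 0; observed 0. Eliminates G6 inverted output.
Only G6 stuck-at-0 is consistent with every test.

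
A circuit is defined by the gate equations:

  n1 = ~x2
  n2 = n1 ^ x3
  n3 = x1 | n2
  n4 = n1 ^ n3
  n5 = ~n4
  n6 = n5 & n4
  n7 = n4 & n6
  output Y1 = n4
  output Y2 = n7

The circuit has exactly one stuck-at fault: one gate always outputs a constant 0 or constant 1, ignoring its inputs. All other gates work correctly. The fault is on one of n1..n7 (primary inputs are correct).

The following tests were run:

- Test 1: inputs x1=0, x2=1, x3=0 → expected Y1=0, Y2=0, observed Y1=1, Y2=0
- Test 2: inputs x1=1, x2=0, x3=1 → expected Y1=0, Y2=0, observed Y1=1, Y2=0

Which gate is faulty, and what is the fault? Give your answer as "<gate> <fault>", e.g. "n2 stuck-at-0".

Fault-free values for test 1 (x1=0, x2=1, x3=0): n1=0, n2=0, n3=0, n4=0, n5=1, n6=0, n7=0, giving Y1=0, Y2=0. Observed Y1=1, Y2=0.
Test 1: faults giving observed Y1=1, Y2=0 are {n2 stuck-at-1, n3 stuck-at-1, n4 stuck-at-1}.
Test 2 (x1=1, x2=0, x3=1): fault-free n1=1, n2=0, n3=1, n4=0, n5=1, n6=0, n7=0 → Y1=0, Y2=0; observed Y1=1, Y2=0. Eliminates n2 stuck-at-1, n3 stuck-at-1.
Only n4 stuck-at-1 is consistent with every test.

n4 stuck-at-1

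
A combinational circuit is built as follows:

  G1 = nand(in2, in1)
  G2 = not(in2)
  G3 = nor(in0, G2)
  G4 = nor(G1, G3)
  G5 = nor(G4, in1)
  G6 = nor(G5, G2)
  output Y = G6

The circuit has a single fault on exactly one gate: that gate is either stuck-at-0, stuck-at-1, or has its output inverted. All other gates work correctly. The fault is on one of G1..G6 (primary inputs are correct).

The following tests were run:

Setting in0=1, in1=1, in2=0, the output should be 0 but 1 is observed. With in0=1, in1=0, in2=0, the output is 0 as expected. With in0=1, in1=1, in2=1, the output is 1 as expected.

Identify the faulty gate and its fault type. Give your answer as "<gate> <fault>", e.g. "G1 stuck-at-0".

Fault-free values for test 1 (in0=1, in1=1, in2=0): G1=1, G2=1, G3=0, G4=0, G5=0, G6=0, giving Y=0. Observed 1.
Test 1: faults giving observed 1 are {G2 stuck-at-0, G2 inverted output, G6 stuck-at-1, G6 inverted output}.
Test 2 (in0=1, in1=0, in2=0): fault-free G1=1, G2=1, G3=0, G4=0, G5=1, G6=0 → 0; observed 0. Eliminates G6 stuck-at-1, G6 inverted output.
Test 3 (in0=1, in1=1, in2=1): fault-free G1=0, G2=0, G3=0, G4=1, G5=0, G6=1 → 1; observed 1. Eliminates G2 inverted output.
Only G2 stuck-at-0 is consistent with every test.

G2 stuck-at-0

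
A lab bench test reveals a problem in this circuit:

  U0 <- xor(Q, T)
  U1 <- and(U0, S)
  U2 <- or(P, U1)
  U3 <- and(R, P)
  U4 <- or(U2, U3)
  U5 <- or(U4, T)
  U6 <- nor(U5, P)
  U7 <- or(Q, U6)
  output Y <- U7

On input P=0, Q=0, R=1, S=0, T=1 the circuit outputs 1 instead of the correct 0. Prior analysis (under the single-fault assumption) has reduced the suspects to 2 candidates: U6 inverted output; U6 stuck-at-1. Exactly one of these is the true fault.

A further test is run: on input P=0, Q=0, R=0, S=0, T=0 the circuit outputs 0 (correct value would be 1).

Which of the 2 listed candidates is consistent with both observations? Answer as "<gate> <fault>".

U6 inverted output

Evaluate each candidate on input P=0, Q=0, R=0, S=0, T=0:
  U6 inverted output: U0=0, U1=0, U2=0, U3=0, U4=0, U5=0, U6=0 [inverted output], U7=0 → 0 — matches
  U6 stuck-at-1: U0=0, U1=0, U2=0, U3=0, U4=0, U5=0, U6=1 [stuck-at-1], U7=1 → 1 — eliminated
Only U6 inverted output reproduces the observed 0.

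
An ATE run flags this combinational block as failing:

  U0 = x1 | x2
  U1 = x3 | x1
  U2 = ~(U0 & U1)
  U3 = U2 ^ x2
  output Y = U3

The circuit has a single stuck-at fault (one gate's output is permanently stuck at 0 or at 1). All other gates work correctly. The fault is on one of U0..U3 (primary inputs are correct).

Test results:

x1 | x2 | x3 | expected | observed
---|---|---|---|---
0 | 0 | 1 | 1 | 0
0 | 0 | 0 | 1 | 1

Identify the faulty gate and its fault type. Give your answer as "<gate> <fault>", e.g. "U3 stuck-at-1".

Fault-free values for test 1 (x1=0, x2=0, x3=1): U0=0, U1=1, U2=1, U3=1, giving Y=1. Observed 0.
Test 1: faults giving observed 0 are {U0 stuck-at-1, U2 stuck-at-0, U3 stuck-at-0}.
Test 2 (x1=0, x2=0, x3=0): fault-free U0=0, U1=0, U2=1, U3=1 → 1; observed 1. Eliminates U2 stuck-at-0, U3 stuck-at-0.
Only U0 stuck-at-1 is consistent with every test.

U0 stuck-at-1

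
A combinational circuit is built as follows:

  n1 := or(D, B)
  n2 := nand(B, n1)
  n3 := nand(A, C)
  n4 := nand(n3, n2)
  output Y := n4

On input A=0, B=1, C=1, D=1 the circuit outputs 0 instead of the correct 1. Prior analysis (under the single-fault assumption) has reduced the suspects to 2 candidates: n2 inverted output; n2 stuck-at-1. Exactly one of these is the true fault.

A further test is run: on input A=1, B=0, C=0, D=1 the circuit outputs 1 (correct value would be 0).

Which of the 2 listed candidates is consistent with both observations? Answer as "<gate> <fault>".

n2 inverted output

Evaluate each candidate on input A=1, B=0, C=0, D=1:
  n2 inverted output: n1=1, n2=0 [inverted output], n3=1, n4=1 → 1 — matches
  n2 stuck-at-1: n1=1, n2=1 [stuck-at-1], n3=1, n4=0 → 0 — eliminated
Only n2 inverted output reproduces the observed 1.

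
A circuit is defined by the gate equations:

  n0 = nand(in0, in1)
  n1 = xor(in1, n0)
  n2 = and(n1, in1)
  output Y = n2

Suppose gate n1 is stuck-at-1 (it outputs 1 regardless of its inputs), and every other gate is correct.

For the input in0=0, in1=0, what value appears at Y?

Propagate with n1 forced: n0=1, n1=1 [stuck-at-1], n2=0.
So Y = 0. (Same as the fault-free value — the fault is masked on this input.)

0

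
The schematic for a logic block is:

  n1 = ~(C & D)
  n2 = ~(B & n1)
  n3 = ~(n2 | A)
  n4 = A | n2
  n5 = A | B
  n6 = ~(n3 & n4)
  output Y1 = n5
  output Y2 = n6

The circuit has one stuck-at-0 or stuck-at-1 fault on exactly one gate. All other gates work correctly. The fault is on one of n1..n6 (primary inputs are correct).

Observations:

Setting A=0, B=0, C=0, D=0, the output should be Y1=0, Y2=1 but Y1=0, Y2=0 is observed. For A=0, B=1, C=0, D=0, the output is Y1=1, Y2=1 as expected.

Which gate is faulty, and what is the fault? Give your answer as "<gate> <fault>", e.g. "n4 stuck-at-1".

Fault-free values for test 1 (A=0, B=0, C=0, D=0): n1=1, n2=1, n3=0, n4=1, n5=0, n6=1, giving Y1=0, Y2=1. Observed Y1=0, Y2=0.
Test 1: faults giving observed Y1=0, Y2=0 are {n3 stuck-at-1, n6 stuck-at-0}.
Test 2 (A=0, B=1, C=0, D=0): fault-free n1=1, n2=0, n3=1, n4=0, n5=1, n6=1 → Y1=1, Y2=1; observed Y1=1, Y2=1. Eliminates n6 stuck-at-0.
Only n3 stuck-at-1 is consistent with every test.

n3 stuck-at-1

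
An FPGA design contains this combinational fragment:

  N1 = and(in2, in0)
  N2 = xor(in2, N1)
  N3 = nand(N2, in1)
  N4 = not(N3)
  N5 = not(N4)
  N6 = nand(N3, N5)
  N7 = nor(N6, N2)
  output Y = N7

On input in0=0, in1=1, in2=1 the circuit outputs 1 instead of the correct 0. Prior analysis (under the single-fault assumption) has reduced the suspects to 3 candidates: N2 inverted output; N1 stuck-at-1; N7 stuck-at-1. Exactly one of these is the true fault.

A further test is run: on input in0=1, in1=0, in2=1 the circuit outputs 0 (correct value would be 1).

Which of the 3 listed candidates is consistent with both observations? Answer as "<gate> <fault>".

Evaluate each candidate on input in0=1, in1=0, in2=1:
  N2 inverted output: N1=1, N2=1 [inverted output], N3=1, N4=0, N5=1, N6=0, N7=0 → 0 — matches
  N1 stuck-at-1: N1=1 [stuck-at-1], N2=0, N3=1, N4=0, N5=1, N6=0, N7=1 → 1 — eliminated
  N7 stuck-at-1: N1=1, N2=0, N3=1, N4=0, N5=1, N6=0, N7=1 [stuck-at-1] → 1 — eliminated
Only N2 inverted output reproduces the observed 0.

N2 inverted output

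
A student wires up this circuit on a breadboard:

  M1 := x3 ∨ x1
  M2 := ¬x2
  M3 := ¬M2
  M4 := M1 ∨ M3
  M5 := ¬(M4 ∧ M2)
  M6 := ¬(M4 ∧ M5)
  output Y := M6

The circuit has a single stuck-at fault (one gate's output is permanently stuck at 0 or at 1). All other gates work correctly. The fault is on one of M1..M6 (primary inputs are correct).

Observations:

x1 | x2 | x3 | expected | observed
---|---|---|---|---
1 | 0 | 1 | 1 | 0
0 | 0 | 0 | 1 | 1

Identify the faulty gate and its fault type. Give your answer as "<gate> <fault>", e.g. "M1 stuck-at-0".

Fault-free values for test 1 (x1=1, x2=0, x3=1): M1=1, M2=1, M3=0, M4=1, M5=0, M6=1, giving Y=1. Observed 0.
Test 1: faults giving observed 0 are {M2 stuck-at-0, M5 stuck-at-1, M6 stuck-at-0}.
Test 2 (x1=0, x2=0, x3=0): fault-free M1=0, M2=1, M3=0, M4=0, M5=1, M6=1 → 1; observed 1. Eliminates M2 stuck-at-0, M6 stuck-at-0.
Only M5 stuck-at-1 is consistent with every test.

M5 stuck-at-1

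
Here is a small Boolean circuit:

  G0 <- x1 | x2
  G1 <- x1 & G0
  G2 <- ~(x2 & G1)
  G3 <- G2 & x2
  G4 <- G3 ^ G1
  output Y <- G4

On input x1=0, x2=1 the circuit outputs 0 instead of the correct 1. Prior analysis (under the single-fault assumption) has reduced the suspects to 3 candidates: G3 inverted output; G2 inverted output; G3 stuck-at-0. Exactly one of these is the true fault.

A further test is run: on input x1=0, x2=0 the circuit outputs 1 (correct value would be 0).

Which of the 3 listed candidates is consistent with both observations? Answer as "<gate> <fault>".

Evaluate each candidate on input x1=0, x2=0:
  G3 inverted output: G0=0, G1=0, G2=1, G3=1 [inverted output], G4=1 → 1 — matches
  G2 inverted output: G0=0, G1=0, G2=0 [inverted output], G3=0, G4=0 → 0 — eliminated
  G3 stuck-at-0: G0=0, G1=0, G2=1, G3=0 [stuck-at-0], G4=0 → 0 — eliminated
Only G3 inverted output reproduces the observed 1.

G3 inverted output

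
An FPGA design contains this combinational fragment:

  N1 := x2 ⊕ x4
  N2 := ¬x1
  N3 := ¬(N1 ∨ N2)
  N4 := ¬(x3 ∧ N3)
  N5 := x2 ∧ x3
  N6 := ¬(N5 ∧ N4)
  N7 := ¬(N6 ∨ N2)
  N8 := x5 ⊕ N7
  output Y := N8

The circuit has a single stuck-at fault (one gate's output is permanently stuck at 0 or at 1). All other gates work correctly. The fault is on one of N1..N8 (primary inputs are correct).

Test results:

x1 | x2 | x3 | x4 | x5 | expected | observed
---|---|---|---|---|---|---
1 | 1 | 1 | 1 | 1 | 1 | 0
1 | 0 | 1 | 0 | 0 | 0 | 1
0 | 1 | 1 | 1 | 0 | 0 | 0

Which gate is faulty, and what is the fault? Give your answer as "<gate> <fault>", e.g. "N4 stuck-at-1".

N6 stuck-at-0

Fault-free values for test 1 (x1=1, x2=1, x3=1, x4=1, x5=1): N1=0, N2=0, N3=1, N4=0, N5=1, N6=1, N7=0, N8=1, giving Y=1. Observed 0.
Test 1: faults giving observed 0 are {N1 stuck-at-1, N3 stuck-at-0, N4 stuck-at-1, N6 stuck-at-0, N7 stuck-at-1, N8 stuck-at-0}.
Test 2 (x1=1, x2=0, x3=1, x4=0, x5=0): fault-free N1=0, N2=0, N3=1, N4=0, N5=0, N6=1, N7=0, N8=0 → 0; observed 1. Eliminates N1 stuck-at-1, N3 stuck-at-0, N4 stuck-at-1, N8 stuck-at-0.
Test 3 (x1=0, x2=1, x3=1, x4=1, x5=0): fault-free N1=0, N2=1, N3=0, N4=1, N5=1, N6=0, N7=0, N8=0 → 0; observed 0. Eliminates N7 stuck-at-1.
Only N6 stuck-at-0 is consistent with every test.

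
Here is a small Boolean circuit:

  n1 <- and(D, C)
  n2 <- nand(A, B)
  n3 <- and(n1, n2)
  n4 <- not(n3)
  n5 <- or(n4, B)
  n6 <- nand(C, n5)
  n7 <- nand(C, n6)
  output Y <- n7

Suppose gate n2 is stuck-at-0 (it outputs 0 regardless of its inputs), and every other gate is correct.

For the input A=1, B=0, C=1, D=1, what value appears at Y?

Propagate with n2 forced: n1=1, n2=0 [stuck-at-0], n3=0, n4=1, n5=1, n6=0, n7=1.
So Y = 1. (Without the fault it would be 0.)

1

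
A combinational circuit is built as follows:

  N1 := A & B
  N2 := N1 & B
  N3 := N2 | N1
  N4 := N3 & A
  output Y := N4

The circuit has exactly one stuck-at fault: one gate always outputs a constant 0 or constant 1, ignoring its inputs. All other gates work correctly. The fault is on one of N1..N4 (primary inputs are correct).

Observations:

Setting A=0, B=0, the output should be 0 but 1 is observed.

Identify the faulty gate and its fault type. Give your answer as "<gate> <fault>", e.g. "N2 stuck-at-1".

Fault-free values for test 1 (A=0, B=0): N1=0, N2=0, N3=0, N4=0, giving Y=0. Observed 1.
Test 1: faults giving observed 1 are {N4 stuck-at-1}.
Only N4 stuck-at-1 is consistent with every test.

N4 stuck-at-1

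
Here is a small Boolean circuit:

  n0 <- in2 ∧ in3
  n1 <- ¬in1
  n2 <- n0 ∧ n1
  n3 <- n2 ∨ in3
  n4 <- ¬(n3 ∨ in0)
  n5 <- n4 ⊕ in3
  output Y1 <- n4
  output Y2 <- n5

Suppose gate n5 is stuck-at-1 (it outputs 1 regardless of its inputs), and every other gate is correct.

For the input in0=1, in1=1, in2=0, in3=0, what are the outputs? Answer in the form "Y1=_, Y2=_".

Y1=0, Y2=1

Propagate with n5 forced: n0=0, n1=0, n2=0, n3=0, n4=0, n5=1 [stuck-at-1].
So the outputs are Y1=0, Y2=1. (Without the fault they would be Y1=0, Y2=0.)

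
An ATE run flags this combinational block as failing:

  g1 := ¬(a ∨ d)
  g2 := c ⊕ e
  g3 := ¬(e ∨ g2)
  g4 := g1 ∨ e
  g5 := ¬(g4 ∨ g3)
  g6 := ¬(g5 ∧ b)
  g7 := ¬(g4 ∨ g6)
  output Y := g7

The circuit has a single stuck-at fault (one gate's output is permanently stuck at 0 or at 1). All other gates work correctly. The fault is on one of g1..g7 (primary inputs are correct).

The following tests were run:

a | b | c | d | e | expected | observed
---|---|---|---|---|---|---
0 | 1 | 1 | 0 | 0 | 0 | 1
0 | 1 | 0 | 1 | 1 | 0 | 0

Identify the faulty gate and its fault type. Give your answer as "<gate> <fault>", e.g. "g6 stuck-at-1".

g1 stuck-at-0

Fault-free values for test 1 (a=0, b=1, c=1, d=0, e=0): g1=1, g2=1, g3=0, g4=1, g5=0, g6=1, g7=0, giving Y=0. Observed 1.
Test 1: faults giving observed 1 are {g1 stuck-at-0, g4 stuck-at-0, g7 stuck-at-1}.
Test 2 (a=0, b=1, c=0, d=1, e=1): fault-free g1=0, g2=1, g3=0, g4=1, g5=0, g6=1, g7=0 → 0; observed 0. Eliminates g4 stuck-at-0, g7 stuck-at-1.
Only g1 stuck-at-0 is consistent with every test.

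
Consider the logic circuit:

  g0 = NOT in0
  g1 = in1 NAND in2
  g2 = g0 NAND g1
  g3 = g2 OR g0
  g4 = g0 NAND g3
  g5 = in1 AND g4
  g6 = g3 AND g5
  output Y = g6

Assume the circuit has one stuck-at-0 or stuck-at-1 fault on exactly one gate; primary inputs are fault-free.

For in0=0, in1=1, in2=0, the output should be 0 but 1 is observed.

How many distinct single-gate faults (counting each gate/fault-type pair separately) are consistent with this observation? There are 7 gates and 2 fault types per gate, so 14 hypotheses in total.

4

Fault-free: g0=1, g1=1, g2=0, g3=1, g4=0, g5=0, g6=0 → 0. Observed 1.
  g0 stuck-at-0: output 1 ✓
  g0 stuck-at-1: output 0 ✗
  g1 stuck-at-0: output 0 ✗
  g1 stuck-at-1: output 0 ✗
  g2 stuck-at-0: output 0 ✗
  g2 stuck-at-1: output 0 ✗
  g3 stuck-at-0: output 0 ✗
  g3 stuck-at-1: output 0 ✗
  g4 stuck-at-0: output 0 ✗
  g4 stuck-at-1: output 1 ✓
  g5 stuck-at-0: output 0 ✗
  g5 stuck-at-1: output 1 ✓
  g6 stuck-at-0: output 0 ✗
  g6 stuck-at-1: output 1 ✓
Consistent faults: {g0 stuck-at-0, g4 stuck-at-1, g5 stuck-at-1, g6 stuck-at-1} — 4 in all.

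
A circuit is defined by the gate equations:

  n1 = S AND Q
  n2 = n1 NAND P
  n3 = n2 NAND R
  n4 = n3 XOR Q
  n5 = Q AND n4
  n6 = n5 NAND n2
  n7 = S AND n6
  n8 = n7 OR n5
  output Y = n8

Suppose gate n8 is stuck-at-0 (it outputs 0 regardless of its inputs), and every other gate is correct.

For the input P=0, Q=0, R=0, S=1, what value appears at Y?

0

Propagate with n8 forced: n1=0, n2=1, n3=1, n4=1, n5=0, n6=1, n7=1, n8=0 [stuck-at-0].
So Y = 0. (Without the fault it would be 1.)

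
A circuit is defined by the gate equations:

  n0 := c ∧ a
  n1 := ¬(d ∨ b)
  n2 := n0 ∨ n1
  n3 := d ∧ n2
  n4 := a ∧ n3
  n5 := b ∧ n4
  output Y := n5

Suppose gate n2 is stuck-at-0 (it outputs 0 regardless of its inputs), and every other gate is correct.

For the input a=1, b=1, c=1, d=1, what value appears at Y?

Propagate with n2 forced: n0=1, n1=0, n2=0 [stuck-at-0], n3=0, n4=0, n5=0.
So Y = 0. (Without the fault it would be 1.)

0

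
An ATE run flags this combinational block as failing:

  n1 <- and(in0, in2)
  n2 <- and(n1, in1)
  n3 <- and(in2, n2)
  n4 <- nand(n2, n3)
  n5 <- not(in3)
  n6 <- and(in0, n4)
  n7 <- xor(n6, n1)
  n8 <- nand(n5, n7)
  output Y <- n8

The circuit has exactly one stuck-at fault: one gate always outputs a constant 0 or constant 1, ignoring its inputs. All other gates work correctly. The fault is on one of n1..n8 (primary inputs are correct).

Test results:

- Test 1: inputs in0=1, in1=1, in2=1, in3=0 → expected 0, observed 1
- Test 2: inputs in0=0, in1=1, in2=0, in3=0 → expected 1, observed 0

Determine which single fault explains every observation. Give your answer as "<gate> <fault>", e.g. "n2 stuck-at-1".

Fault-free values for test 1 (in0=1, in1=1, in2=1, in3=0): n1=1, n2=1, n3=1, n4=0, n5=1, n6=0, n7=1, n8=0, giving Y=0. Observed 1.
Test 1: faults giving observed 1 are {n2 stuck-at-0, n3 stuck-at-0, n4 stuck-at-1, n5 stuck-at-0, n6 stuck-at-1, n7 stuck-at-0, n8 stuck-at-1}.
Test 2 (in0=0, in1=1, in2=0, in3=0): fault-free n1=0, n2=0, n3=0, n4=1, n5=1, n6=0, n7=0, n8=1 → 1; observed 0. Eliminates n2 stuck-at-0, n3 stuck-at-0, n4 stuck-at-1, n5 stuck-at-0, n7 stuck-at-0, n8 stuck-at-1.
Only n6 stuck-at-1 is consistent with every test.

n6 stuck-at-1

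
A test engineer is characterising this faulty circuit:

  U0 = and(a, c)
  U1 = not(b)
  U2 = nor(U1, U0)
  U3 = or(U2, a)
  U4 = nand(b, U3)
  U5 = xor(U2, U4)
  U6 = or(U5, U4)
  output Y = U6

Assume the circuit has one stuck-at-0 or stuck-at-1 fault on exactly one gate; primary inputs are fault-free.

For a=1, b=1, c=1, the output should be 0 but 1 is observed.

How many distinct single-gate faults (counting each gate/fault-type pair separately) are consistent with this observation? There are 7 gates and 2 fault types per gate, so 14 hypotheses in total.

Fault-free: U0=1, U1=0, U2=0, U3=1, U4=0, U5=0, U6=0 → 0. Observed 1.
  U0 stuck-at-0: output 1 ✓
  U0 stuck-at-1: output 0 ✗
  U1 stuck-at-0: output 0 ✗
  U1 stuck-at-1: output 0 ✗
  U2 stuck-at-0: output 0 ✗
  U2 stuck-at-1: output 1 ✓
  U3 stuck-at-0: output 1 ✓
  U3 stuck-at-1: output 0 ✗
  U4 stuck-at-0: output 0 ✗
  U4 stuck-at-1: output 1 ✓
  U5 stuck-at-0: output 0 ✗
  U5 stuck-at-1: output 1 ✓
  U6 stuck-at-0: output 0 ✗
  U6 stuck-at-1: output 1 ✓
Consistent faults: {U0 stuck-at-0, U2 stuck-at-1, U3 stuck-at-0, U4 stuck-at-1, U5 stuck-at-1, U6 stuck-at-1} — 6 in all.

6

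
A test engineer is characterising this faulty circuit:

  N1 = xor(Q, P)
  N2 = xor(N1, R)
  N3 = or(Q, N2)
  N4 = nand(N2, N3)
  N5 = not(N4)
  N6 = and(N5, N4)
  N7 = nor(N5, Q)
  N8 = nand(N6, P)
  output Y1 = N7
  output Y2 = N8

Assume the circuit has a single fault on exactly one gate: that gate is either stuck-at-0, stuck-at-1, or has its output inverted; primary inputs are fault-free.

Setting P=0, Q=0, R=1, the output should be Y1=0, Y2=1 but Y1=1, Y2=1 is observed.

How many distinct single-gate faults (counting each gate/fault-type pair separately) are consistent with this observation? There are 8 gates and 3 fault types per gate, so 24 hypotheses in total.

Fault-free: N1=0, N2=1, N3=1, N4=0, N5=1, N6=0, N7=0, N8=1 → Y1=0, Y2=1. Observed Y1=1, Y2=1.
  N1: stuck-at-1, inverted output ✓; others ✗
  N2: stuck-at-0, inverted output ✓; others ✗
  N3: stuck-at-0, inverted output ✓; others ✗
  N4: stuck-at-1, inverted output ✓; others ✗
  N5: stuck-at-0, inverted output ✓; others ✗
  N6: none of the 3 fault types match ✗
  N7: stuck-at-1, inverted output ✓; others ✗
  N8: none of the 3 fault types match ✗
Consistent faults: {N1 stuck-at-1, N1 inverted output, N2 stuck-at-0, N2 inverted output, N3 stuck-at-0, N3 inverted output, N4 stuck-at-1, N4 inverted output, N5 stuck-at-0, N5 inverted output, N7 stuck-at-1, N7 inverted output} — 12 in all.

12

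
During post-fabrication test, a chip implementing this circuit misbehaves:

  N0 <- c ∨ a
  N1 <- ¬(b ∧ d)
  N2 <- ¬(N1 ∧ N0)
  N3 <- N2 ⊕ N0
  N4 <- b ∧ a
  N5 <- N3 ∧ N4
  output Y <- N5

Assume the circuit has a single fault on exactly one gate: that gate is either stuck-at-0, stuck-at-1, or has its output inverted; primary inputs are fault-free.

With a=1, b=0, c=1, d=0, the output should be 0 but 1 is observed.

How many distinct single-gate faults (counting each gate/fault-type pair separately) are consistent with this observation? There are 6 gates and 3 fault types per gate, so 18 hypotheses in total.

4

Fault-free: N0=1, N1=1, N2=0, N3=1, N4=0, N5=0 → 0. Observed 1.
  N0: none of the 3 fault types match ✗
  N1: none of the 3 fault types match ✗
  N2: none of the 3 fault types match ✗
  N3: none of the 3 fault types match ✗
  N4: stuck-at-1, inverted output ✓; others ✗
  N5: stuck-at-1, inverted output ✓; others ✗
Consistent faults: {N4 stuck-at-1, N4 inverted output, N5 stuck-at-1, N5 inverted output} — 4 in all.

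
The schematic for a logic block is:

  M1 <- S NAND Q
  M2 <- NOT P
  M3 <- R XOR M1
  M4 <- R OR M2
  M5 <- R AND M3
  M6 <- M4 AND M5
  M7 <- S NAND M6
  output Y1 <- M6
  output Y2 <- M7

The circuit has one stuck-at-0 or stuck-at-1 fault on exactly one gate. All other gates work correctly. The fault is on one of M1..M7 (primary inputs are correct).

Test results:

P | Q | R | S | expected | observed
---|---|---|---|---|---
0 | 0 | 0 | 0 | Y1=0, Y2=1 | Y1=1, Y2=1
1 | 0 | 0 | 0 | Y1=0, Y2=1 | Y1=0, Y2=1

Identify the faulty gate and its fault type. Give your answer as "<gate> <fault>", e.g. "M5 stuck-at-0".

M5 stuck-at-1

Fault-free values for test 1 (P=0, Q=0, R=0, S=0): M1=1, M2=1, M3=1, M4=1, M5=0, M6=0, M7=1, giving Y1=0, Y2=1. Observed Y1=1, Y2=1.
Test 1: faults giving observed Y1=1, Y2=1 are {M5 stuck-at-1, M6 stuck-at-1}.
Test 2 (P=1, Q=0, R=0, S=0): fault-free M1=1, M2=0, M3=1, M4=0, M5=0, M6=0, M7=1 → Y1=0, Y2=1; observed Y1=0, Y2=1. Eliminates M6 stuck-at-1.
Only M5 stuck-at-1 is consistent with every test.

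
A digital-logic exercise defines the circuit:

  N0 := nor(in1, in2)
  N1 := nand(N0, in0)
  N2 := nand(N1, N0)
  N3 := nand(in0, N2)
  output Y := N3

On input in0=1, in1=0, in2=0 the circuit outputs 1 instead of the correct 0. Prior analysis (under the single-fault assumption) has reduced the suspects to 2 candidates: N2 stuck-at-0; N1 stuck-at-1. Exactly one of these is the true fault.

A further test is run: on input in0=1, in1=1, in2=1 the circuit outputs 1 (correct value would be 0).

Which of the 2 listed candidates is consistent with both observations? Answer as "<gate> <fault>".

N2 stuck-at-0

Evaluate each candidate on input in0=1, in1=1, in2=1:
  N2 stuck-at-0: N0=0, N1=1, N2=0 [stuck-at-0], N3=1 → 1 — matches
  N1 stuck-at-1: N0=0, N1=1 [stuck-at-1], N2=1, N3=0 → 0 — eliminated
Only N2 stuck-at-0 reproduces the observed 1.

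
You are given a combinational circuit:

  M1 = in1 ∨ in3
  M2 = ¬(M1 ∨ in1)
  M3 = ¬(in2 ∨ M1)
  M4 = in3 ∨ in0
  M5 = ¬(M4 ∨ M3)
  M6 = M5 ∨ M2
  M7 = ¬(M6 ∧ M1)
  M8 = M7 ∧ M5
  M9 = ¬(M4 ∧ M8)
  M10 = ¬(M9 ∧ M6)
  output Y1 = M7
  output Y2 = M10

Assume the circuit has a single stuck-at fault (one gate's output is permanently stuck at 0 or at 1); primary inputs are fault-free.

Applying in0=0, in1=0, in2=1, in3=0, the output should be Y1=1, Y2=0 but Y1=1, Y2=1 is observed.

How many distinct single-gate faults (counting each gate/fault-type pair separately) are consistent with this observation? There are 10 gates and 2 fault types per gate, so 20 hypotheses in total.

3

Fault-free: M1=0, M2=1, M3=0, M4=0, M5=1, M6=1, M7=1, M8=1, M9=1, M10=0 → Y1=1, Y2=0. Observed Y1=1, Y2=1.
  M1: none of the 2 fault types match ✗
  M2: none of the 2 fault types match ✗
  M3: none of the 2 fault types match ✗
  M4: none of the 2 fault types match ✗
  M5: none of the 2 fault types match ✗
  M6: stuck-at-0 ✓; others ✗
  M7: none of the 2 fault types match ✗
  M8: none of the 2 fault types match ✗
  M9: stuck-at-0 ✓; others ✗
  M10: stuck-at-1 ✓; others ✗
Consistent faults: {M6 stuck-at-0, M9 stuck-at-0, M10 stuck-at-1} — 3 in all.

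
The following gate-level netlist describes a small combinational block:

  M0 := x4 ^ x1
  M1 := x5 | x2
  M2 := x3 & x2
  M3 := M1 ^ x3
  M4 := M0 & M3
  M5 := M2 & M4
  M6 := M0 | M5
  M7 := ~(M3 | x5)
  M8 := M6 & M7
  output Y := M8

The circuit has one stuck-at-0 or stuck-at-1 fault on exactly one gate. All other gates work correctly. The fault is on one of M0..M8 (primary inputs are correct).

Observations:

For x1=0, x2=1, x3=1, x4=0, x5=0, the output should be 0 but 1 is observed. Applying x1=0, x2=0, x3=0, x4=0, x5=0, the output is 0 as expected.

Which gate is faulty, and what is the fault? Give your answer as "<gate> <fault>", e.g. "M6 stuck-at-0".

Fault-free values for test 1 (x1=0, x2=1, x3=1, x4=0, x5=0): M0=0, M1=1, M2=1, M3=0, M4=0, M5=0, M6=0, M7=1, M8=0, giving Y=0. Observed 1.
Test 1: faults giving observed 1 are {M0 stuck-at-1, M4 stuck-at-1, M5 stuck-at-1, M6 stuck-at-1, M8 stuck-at-1}.
Test 2 (x1=0, x2=0, x3=0, x4=0, x5=0): fault-free M0=0, M1=0, M2=0, M3=0, M4=0, M5=0, M6=0, M7=1, M8=0 → 0; observed 0. Eliminates M0 stuck-at-1, M5 stuck-at-1, M6 stuck-at-1, M8 stuck-at-1.
Only M4 stuck-at-1 is consistent with every test.

M4 stuck-at-1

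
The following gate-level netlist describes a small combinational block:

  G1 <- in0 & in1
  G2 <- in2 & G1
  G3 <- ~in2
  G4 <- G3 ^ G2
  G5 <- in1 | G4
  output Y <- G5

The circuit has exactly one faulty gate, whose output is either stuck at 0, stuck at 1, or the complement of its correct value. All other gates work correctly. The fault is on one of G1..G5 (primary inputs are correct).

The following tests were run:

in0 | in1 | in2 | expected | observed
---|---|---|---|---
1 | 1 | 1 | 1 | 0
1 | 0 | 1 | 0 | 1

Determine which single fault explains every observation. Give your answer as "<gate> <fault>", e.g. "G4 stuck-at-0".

Fault-free values for test 1 (in0=1, in1=1, in2=1): G1=1, G2=1, G3=0, G4=1, G5=1, giving Y=1. Observed 0.
Test 1: faults giving observed 0 are {G5 stuck-at-0, G5 inverted output}.
Test 2 (in0=1, in1=0, in2=1): fault-free G1=0, G2=0, G3=0, G4=0, G5=0 → 0; observed 1. Eliminates G5 stuck-at-0.
Only G5 inverted output is consistent with every test.

G5 inverted output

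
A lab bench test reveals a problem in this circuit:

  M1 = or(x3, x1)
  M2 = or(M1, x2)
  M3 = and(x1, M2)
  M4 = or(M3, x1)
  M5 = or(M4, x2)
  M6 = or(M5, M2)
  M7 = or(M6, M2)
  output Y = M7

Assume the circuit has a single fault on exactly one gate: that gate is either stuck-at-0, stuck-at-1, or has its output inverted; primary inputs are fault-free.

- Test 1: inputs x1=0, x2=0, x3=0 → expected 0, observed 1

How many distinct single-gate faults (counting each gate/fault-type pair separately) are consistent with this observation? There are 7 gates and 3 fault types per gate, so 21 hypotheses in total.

Fault-free: M1=0, M2=0, M3=0, M4=0, M5=0, M6=0, M7=0 → 0. Observed 1.
  M1: stuck-at-1, inverted output ✓; others ✗
  M2: stuck-at-1, inverted output ✓; others ✗
  M3: stuck-at-1, inverted output ✓; others ✗
  M4: stuck-at-1, inverted output ✓; others ✗
  M5: stuck-at-1, inverted output ✓; others ✗
  M6: stuck-at-1, inverted output ✓; others ✗
  M7: stuck-at-1, inverted output ✓; others ✗
Consistent faults: {M1 stuck-at-1, M1 inverted output, M2 stuck-at-1, M2 inverted output, M3 stuck-at-1, M3 inverted output, M4 stuck-at-1, M4 inverted output, M5 stuck-at-1, M5 inverted output, M6 stuck-at-1, M6 inverted output, M7 stuck-at-1, M7 inverted output} — 14 in all.

14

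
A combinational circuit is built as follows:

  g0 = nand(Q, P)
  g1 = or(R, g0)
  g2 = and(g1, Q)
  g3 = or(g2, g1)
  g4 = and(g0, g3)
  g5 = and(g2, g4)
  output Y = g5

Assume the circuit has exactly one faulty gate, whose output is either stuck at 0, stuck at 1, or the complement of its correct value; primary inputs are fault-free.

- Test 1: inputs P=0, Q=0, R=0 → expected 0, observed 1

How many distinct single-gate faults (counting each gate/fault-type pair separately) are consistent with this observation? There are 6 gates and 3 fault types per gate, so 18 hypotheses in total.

Fault-free: g0=1, g1=1, g2=0, g3=1, g4=1, g5=0 → 0. Observed 1.
  g0: none of the 3 fault types match ✗
  g1: none of the 3 fault types match ✗
  g2: stuck-at-1, inverted output ✓; others ✗
  g3: none of the 3 fault types match ✗
  g4: none of the 3 fault types match ✗
  g5: stuck-at-1, inverted output ✓; others ✗
Consistent faults: {g2 stuck-at-1, g2 inverted output, g5 stuck-at-1, g5 inverted output} — 4 in all.

4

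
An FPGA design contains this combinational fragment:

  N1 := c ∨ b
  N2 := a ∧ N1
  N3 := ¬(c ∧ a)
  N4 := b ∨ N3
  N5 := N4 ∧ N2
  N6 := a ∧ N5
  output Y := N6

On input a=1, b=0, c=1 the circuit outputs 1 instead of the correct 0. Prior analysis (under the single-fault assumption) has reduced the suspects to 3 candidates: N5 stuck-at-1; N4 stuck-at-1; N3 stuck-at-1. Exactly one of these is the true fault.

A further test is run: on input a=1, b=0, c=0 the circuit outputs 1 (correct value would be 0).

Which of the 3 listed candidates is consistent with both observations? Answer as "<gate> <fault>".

Evaluate each candidate on input a=1, b=0, c=0:
  N5 stuck-at-1: N1=0, N2=0, N3=1, N4=1, N5=1 [stuck-at-1], N6=1 → 1 — matches
  N4 stuck-at-1: N1=0, N2=0, N3=1, N4=1 [stuck-at-1], N5=0, N6=0 → 0 — eliminated
  N3 stuck-at-1: N1=0, N2=0, N3=1 [stuck-at-1], N4=1, N5=0, N6=0 → 0 — eliminated
Only N5 stuck-at-1 reproduces the observed 1.

N5 stuck-at-1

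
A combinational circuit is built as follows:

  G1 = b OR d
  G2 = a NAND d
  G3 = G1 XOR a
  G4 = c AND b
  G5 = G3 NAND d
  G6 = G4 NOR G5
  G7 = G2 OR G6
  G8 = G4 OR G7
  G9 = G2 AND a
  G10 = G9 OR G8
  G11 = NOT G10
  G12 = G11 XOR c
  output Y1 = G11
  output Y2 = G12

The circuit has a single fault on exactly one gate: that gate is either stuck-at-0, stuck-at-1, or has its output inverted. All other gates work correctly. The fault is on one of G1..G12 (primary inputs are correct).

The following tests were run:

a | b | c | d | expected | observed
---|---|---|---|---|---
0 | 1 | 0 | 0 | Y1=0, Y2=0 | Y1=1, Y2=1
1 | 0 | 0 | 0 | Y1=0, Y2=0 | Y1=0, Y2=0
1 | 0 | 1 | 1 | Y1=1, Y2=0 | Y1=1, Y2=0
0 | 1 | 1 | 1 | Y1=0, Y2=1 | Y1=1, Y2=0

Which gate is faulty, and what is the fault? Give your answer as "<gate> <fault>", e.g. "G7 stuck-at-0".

G8 stuck-at-0

Fault-free values for test 1 (a=0, b=1, c=0, d=0): G1=1, G2=1, G3=1, G4=0, G5=1, G6=0, G7=1, G8=1, G9=0, G10=1, G11=0, G12=0, giving Y1=0, Y2=0. Observed Y1=1, Y2=1.
Test 1: faults giving observed Y1=1, Y2=1 are {G2 stuck-at-0, G2 inverted output, G7 stuck-at-0, G7 inverted output, G8 stuck-at-0, G8 inverted output, G10 stuck-at-0, G10 inverted output, G11 stuck-at-1, G11 inverted output}.
Test 2 (a=1, b=0, c=0, d=0): fault-free G1=0, G2=1, G3=1, G4=0, G5=1, G6=0, G7=1, G8=1, G9=1, G10=1, G11=0, G12=0 → Y1=0, Y2=0; observed Y1=0, Y2=0. Eliminates G2 stuck-at-0, G2 inverted output, G10 stuck-at-0, G10 inverted output, G11 stuck-at-1, G11 inverted output.
Test 3 (a=1, b=0, c=1, d=1): fault-free G1=1, G2=0, G3=0, G4=0, G5=1, G6=0, G7=0, G8=0, G9=0, G10=0, G11=1, G12=0 → Y1=1, Y2=0; observed Y1=1, Y2=0. Eliminates G7 inverted output, G8 inverted output.
Test 4 (a=0, b=1, c=1, d=1): fault-free G1=1, G2=1, G3=1, G4=1, G5=0, G6=0, G7=1, G8=1, G9=0, G10=1, G11=0, G12=1 → Y1=0, Y2=1; observed Y1=1, Y2=0. Eliminates G7 stuck-at-0.
Only G8 stuck-at-0 is consistent with every test.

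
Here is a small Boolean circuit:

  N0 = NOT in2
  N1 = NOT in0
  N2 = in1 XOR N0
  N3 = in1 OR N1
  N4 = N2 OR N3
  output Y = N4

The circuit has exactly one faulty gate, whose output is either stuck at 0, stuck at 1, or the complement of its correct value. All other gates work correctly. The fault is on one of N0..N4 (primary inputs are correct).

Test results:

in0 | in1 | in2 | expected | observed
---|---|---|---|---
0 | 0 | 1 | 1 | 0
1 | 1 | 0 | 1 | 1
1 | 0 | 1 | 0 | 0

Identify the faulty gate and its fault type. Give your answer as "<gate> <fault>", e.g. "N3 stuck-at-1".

Fault-free values for test 1 (in0=0, in1=0, in2=1): N0=0, N1=1, N2=0, N3=1, N4=1, giving Y=1. Observed 0.
Test 1: faults giving observed 0 are {N1 stuck-at-0, N1 inverted output, N3 stuck-at-0, N3 inverted output, N4 stuck-at-0, N4 inverted output}.
Test 2 (in0=1, in1=1, in2=0): fault-free N0=1, N1=0, N2=0, N3=1, N4=1 → 1; observed 1. Eliminates N3 stuck-at-0, N3 inverted output, N4 stuck-at-0, N4 inverted output.
Test 3 (in0=1, in1=0, in2=1): fault-free N0=0, N1=0, N2=0, N3=0, N4=0 → 0; observed 0. Eliminates N1 inverted output.
Only N1 stuck-at-0 is consistent with every test.

N1 stuck-at-0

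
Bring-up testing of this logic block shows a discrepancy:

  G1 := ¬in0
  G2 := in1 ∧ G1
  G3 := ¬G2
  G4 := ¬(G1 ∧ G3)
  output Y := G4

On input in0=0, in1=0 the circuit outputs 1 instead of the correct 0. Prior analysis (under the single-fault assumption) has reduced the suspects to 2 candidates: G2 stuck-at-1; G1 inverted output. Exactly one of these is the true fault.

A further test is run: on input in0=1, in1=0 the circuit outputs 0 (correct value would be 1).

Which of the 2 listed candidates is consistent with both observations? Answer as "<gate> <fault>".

G1 inverted output

Evaluate each candidate on input in0=1, in1=0:
  G2 stuck-at-1: G1=0, G2=1 [stuck-at-1], G3=0, G4=1 → 1 — eliminated
  G1 inverted output: G1=1 [inverted output], G2=0, G3=1, G4=0 → 0 — matches
Only G1 inverted output reproduces the observed 0.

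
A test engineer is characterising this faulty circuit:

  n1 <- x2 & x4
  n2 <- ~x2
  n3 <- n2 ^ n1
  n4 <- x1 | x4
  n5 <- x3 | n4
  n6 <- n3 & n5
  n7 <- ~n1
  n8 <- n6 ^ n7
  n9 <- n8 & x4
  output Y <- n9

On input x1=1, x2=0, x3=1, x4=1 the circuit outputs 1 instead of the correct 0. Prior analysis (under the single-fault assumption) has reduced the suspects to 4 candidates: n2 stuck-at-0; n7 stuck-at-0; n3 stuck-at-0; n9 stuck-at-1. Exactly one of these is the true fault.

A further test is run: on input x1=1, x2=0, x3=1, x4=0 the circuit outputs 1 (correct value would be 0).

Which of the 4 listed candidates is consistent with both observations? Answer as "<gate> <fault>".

n9 stuck-at-1

Evaluate each candidate on input x1=1, x2=0, x3=1, x4=0:
  n2 stuck-at-0: n1=0, n2=0 [stuck-at-0], n3=0, n4=1, n5=1, n6=0, n7=1, n8=1, n9=0 → 0 — eliminated
  n7 stuck-at-0: n1=0, n2=1, n3=1, n4=1, n5=1, n6=1, n7=0 [stuck-at-0], n8=1, n9=0 → 0 — eliminated
  n3 stuck-at-0: n1=0, n2=1, n3=0 [stuck-at-0], n4=1, n5=1, n6=0, n7=1, n8=1, n9=0 → 0 — eliminated
  n9 stuck-at-1: n1=0, n2=1, n3=1, n4=1, n5=1, n6=1, n7=1, n8=0, n9=1 [stuck-at-1] → 1 — matches
Only n9 stuck-at-1 reproduces the observed 1.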